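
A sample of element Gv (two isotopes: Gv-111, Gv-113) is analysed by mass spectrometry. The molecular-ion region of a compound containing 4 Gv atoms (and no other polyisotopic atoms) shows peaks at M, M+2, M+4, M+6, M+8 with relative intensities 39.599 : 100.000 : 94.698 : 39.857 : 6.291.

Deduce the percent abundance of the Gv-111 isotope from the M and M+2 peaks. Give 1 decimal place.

If p is the fraction of Gv that is Gv-111, then I(M+2)/I(M) = [C(4,1)·p^3·(1−p)] / p^4 = 4·(1−p)/p = 100.000/39.599 = 2.5253
(1−p)/p = 2.5253/4 = 0.6313  ⇒  p = 1/(1 + 0.6313) = 0.6130
Gv-111: 61.3%, Gv-113: 38.7%.

61.3%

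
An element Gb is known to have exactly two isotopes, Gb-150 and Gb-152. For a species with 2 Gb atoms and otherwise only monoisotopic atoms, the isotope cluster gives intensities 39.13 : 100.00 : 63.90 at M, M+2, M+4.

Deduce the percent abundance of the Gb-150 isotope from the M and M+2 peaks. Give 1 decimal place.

43.9%

If p is the fraction of Gb that is Gb-150, then I(M+2)/I(M) = [C(2,1)·p^1·(1−p)] / p^2 = 2·(1−p)/p = 100.00/39.13 = 2.5556
(1−p)/p = 2.5556/2 = 1.2778  ⇒  p = 1/(1 + 1.2778) = 0.4390
Gb-150: 43.9%, Gb-152: 56.1%.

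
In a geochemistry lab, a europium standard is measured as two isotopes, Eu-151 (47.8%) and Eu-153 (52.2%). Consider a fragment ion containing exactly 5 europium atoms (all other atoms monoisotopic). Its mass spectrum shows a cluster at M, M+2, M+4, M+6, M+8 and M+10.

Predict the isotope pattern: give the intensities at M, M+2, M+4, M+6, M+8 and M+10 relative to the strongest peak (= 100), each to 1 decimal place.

7.7 : 41.9 : 91.6 : 100.0 : 54.6 : 11.9

The 5 Eu atoms are independent, so intensities follow the terms of (0.478 + 0.522)^5.
P(M) = 0.478^5 = 0.024954
P(M+2) = 5 × 0.478^4 × 0.522^1 = 0.136255
P(M+4) = 10 × 0.478^3 × 0.522^2 = 0.297594
P(M+6) = 10 × 0.478^2 × 0.522^3 = 0.324988
P(M+8) = 5 × 0.478^1 × 0.522^4 = 0.177452
P(M+10) = 0.522^5 = 0.038757
The M+6 peak is largest (0.324988); scaling to 100 gives 7.7 : 41.9 : 91.6 : 100.0 : 54.6 : 11.9.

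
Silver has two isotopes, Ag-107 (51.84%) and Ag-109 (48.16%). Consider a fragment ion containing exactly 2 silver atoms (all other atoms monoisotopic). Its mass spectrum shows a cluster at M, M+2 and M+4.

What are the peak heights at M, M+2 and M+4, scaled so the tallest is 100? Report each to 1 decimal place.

53.8 : 100.0 : 46.5

Expanding (0.5184 + 0.4816)^2:
P(M) = 0.5184^2 = 0.268739
P(M+2) = 2 × 0.5184^1 × 0.4816^1 = 0.499323
P(M+4) = 0.4816^2 = 0.231939
The M+2 peak is largest (0.499323); scaling to 100 gives 53.8 : 100.0 : 46.5.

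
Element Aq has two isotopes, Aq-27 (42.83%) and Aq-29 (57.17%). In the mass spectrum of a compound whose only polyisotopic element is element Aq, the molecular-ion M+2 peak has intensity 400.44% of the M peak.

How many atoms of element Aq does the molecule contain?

With n Aq atoms, P(M+2)/P(M) = C(n,1)·p^(n−1)q / p^n = n·q/p = n · 0.5717/0.4283.
n = 4.0044 × 0.4283/0.5717 = 3.00 ≈ 3

3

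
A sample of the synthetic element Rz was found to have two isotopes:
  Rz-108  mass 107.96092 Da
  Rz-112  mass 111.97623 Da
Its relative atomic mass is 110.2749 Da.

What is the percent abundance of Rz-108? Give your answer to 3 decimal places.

With x = fraction of Rz-108 (so Rz-112 is 1 − x):
107.96092·x + 111.97623·(1 − x) = 110.2749
(107.96092 − 111.97623)·x = 110.2749 − 111.97623
x = -1.70133 / -4.01531 = 0.42371 → 42.371% Rz-108, 57.629% Rz-112.

42.371%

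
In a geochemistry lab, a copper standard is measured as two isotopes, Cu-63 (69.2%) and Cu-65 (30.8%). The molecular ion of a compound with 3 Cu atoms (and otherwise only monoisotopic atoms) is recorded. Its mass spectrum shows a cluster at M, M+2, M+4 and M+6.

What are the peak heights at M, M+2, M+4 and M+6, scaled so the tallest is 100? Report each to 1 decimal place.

74.9 : 100.0 : 44.5 : 6.6

The 3 Cu atoms are independent, so intensities follow the terms of (0.692 + 0.308)^3.
P(M) = 0.692^3 = 0.331374
P(M+2) = 3 × 0.692^2 × 0.308^1 = 0.442470
P(M+4) = 3 × 0.692^1 × 0.308^2 = 0.196938
P(M+6) = 0.308^3 = 0.029218
The M+2 peak is largest (0.442470); scaling to 100 gives 74.9 : 100.0 : 44.5 : 6.6.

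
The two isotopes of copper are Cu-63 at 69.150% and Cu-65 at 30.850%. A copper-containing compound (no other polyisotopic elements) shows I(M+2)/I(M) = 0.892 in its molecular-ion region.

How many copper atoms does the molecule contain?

With n Cu atoms, P(M+2)/P(M) = C(n,1)·p^(n−1)q / p^n = n·q/p = n · 0.30850/0.69150.
n = 0.892 × 0.69150/0.30850 = 2.00 ≈ 2

2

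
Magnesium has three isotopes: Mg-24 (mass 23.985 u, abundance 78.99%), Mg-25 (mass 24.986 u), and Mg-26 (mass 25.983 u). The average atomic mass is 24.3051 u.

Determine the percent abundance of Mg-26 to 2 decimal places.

11.01%

Let x and y be the fractions of Mg-25 and Mg-26. Then x + y = 1 − 0.7899 = 0.2101 and 24.986x + 25.983y = 24.3051 − 0.7899×23.985 = 5.3593485.
Substituting: 24.986x + 25.983(0.2101 − x) = 5.3593485
(24.986 − 25.983)x = -0.0996798  ⇒  x = 0.09998, y = 0.11012
Mg-25: 10.00%, Mg-26: 11.01%.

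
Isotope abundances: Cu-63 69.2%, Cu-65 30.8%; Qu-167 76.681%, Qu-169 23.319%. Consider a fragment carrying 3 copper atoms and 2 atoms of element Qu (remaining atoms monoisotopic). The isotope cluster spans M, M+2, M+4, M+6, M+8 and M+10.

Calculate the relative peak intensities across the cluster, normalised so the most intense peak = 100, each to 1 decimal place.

51.5 : 100.0 : 77.1 : 29.5 : 5.6 : 0.4

Copper pattern (n=3): 0.33137389 : 0.44247034 : 0.19693766 : 0.02921811
Element Qu pattern (n=2): 0.58799758 : 0.35762485 : 0.05437758
Convolve the two distributions (both contribute in 2-u steps):
  M: 0.33137389×0.58799758 = 0.194847
  M+2: 0.33137389×0.35762485 + 0.44247034×0.58799758 = 0.378679
  M+4: 0.33137389×0.05437758 + 0.44247034×0.35762485 + 0.19693766×0.58799758 = 0.292057
  M+6: 0.44247034×0.05437758 + 0.19693766×0.35762485 + 0.02921811×0.58799758 = 0.111670
  M+8: 0.19693766×0.05437758 + 0.02921811×0.35762485 = 0.021158
  M+10: 0.02921811×0.05437758 = 0.001589
Scale to base peak (0.378679) = 100: 51.5 : 100.0 : 77.1 : 29.5 : 5.6 : 0.4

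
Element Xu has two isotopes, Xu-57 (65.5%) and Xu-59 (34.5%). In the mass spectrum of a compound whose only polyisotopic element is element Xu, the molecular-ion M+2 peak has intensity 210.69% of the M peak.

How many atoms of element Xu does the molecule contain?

4

The M+2/M ratio from n Xu atoms is n · q/p = n · 0.345/0.655.
n = 2.1069 × 0.655/0.345 = 4.00 ≈ 4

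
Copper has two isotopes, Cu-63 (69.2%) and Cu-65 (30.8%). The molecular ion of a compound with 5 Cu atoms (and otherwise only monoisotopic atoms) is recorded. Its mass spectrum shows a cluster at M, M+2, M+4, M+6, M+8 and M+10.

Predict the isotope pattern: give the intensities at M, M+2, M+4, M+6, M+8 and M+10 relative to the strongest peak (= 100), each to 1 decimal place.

Expanding (0.692 + 0.308)^5:
P(M) = 0.692^5 = 0.158683
P(M+2) = 5 × 0.692^4 × 0.308^1 = 0.353139
P(M+4) = 10 × 0.692^3 × 0.308^2 = 0.314355
P(M+6) = 10 × 0.692^2 × 0.308^3 = 0.139915
P(M+8) = 5 × 0.692^1 × 0.308^4 = 0.031137
P(M+10) = 0.308^5 = 0.002772
The M+2 peak is largest (0.353139); scaling to 100 gives 44.9 : 100.0 : 89.0 : 39.6 : 8.8 : 0.8.

44.9 : 100.0 : 89.0 : 39.6 : 8.8 : 0.8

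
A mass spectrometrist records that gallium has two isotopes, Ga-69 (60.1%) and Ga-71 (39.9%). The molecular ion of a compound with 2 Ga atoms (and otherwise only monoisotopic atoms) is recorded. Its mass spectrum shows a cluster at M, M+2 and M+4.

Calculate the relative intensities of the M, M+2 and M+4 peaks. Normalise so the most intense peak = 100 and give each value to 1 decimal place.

75.3 : 100.0 : 33.2

The 2 Ga atoms are independent, so intensities follow the terms of (0.601 + 0.399)^2.
P(M) = 0.601^2 = 0.361201
P(M+2) = 2 × 0.601^1 × 0.399^1 = 0.479598
P(M+4) = 0.399^2 = 0.159201
The M+2 peak is largest (0.479598); scaling to 100 gives 75.3 : 100.0 : 33.2.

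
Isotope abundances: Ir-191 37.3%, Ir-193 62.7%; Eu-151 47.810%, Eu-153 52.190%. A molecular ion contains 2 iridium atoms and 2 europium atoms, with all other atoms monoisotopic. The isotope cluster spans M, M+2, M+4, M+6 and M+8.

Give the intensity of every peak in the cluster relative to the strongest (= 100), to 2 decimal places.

Iridium pattern (n=2): 0.139129 : 0.467742 : 0.393129
Europium pattern (n=2): 0.22857961 : 0.49904078 : 0.27237961
Convolve the two distributions (both contribute in 2-u steps):
  M: 0.139129×0.22857961 = 0.031802
  M+2: 0.139129×0.49904078 + 0.467742×0.22857961 = 0.176347
  M+4: 0.139129×0.27237961 + 0.467742×0.49904078 + 0.393129×0.22857961 = 0.361180
  M+6: 0.467742×0.27237961 + 0.393129×0.49904078 = 0.323591
  M+8: 0.393129×0.27237961 = 0.107080
Scale to base peak (0.361180) = 100: 8.81 : 48.83 : 100.00 : 89.59 : 29.65

8.81 : 48.83 : 100.00 : 89.59 : 29.65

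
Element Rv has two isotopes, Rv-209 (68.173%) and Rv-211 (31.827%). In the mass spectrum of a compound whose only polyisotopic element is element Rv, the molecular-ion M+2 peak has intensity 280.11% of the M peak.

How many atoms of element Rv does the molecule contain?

6

The M+2/M ratio from n Rv atoms is n · q/p = n · 0.31827/0.68173.
n = 2.8011 × 0.68173/0.31827 = 6.00 ≈ 6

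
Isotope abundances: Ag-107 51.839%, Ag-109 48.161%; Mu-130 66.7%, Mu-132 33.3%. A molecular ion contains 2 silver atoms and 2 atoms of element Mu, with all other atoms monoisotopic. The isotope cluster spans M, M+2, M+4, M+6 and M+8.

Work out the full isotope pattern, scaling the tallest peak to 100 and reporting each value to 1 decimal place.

Silver pattern (n=2): 0.26872819 : 0.49932362 : 0.23194819
Element Mu pattern (n=2): 0.444889 : 0.444222 : 0.110889
Convolve the two distributions (both contribute in 2-u steps):
  M: 0.26872819×0.444889 = 0.119554
  M+2: 0.26872819×0.444222 + 0.49932362×0.444889 = 0.341519
  M+4: 0.26872819×0.110889 + 0.49932362×0.444222 + 0.23194819×0.444889 = 0.354801
  M+6: 0.49932362×0.110889 + 0.23194819×0.444222 = 0.158406
  M+8: 0.23194819×0.110889 = 0.025721
Scale to base peak (0.354801) = 100: 33.7 : 96.3 : 100.0 : 44.6 : 7.2

33.7 : 96.3 : 100.0 : 44.6 : 7.2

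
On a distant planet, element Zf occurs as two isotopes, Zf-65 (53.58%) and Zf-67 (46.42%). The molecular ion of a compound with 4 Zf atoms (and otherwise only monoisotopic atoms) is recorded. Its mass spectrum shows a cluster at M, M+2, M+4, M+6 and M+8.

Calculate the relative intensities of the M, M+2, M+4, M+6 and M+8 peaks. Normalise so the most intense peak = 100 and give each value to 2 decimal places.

22.20 : 76.95 : 100.00 : 57.76 : 12.51

Expanding (0.5358 + 0.4642)^4:
P(M) = 0.5358^4 = 0.082416
P(M+2) = 4 × 0.5358^3 × 0.4642^1 = 0.285610
P(M+4) = 6 × 0.5358^2 × 0.4642^2 = 0.371165
P(M+6) = 4 × 0.5358^1 × 0.4642^3 = 0.214377
P(M+8) = 0.4642^4 = 0.046432
The M+4 peak is largest (0.371165); scaling to 100 gives 22.20 : 76.95 : 100.00 : 57.76 : 12.51.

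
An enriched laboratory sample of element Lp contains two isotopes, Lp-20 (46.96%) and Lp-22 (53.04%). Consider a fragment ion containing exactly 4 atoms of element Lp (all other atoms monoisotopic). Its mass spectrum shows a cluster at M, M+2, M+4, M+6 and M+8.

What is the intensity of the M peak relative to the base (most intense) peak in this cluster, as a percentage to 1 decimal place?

13.1%

Term probabilities: M 0.0486, M+2 0.2197, M+4 0.3722, M+6 0.2803, M+8 0.0791. Base peak = M+4.
P(M+4) = C(4,2) × 0.4696^2 × 0.5304^2 = 6 × 0.22052416 × 0.28132416 = 0.372233 (base)
P(M) = C(4,0) × 0.4696^4 × 0.5304^0 = 1 × 0.04863091 × 1.0000 = 0.048631
Relative intensity = 0.048631 / 0.372233 × 100 = 13.1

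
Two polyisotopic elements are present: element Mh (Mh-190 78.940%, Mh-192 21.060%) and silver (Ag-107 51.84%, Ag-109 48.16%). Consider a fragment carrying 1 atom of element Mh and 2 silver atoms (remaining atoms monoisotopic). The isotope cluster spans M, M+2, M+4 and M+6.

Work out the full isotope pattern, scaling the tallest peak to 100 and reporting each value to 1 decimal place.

Element Mh pattern (n=1): 0.7894 : 0.2106
Silver pattern (n=2): 0.26873856 : 0.49932288 : 0.23193856
Convolve the two distributions (both contribute in 2-u steps):
  M: 0.7894×0.26873856 = 0.212142
  M+2: 0.7894×0.49932288 + 0.2106×0.26873856 = 0.450762
  M+4: 0.7894×0.23193856 + 0.2106×0.49932288 = 0.288250
  M+6: 0.2106×0.23193856 = 0.048846
Scale to base peak (0.450762) = 100: 47.1 : 100.0 : 63.9 : 10.8

47.1 : 100.0 : 63.9 : 10.8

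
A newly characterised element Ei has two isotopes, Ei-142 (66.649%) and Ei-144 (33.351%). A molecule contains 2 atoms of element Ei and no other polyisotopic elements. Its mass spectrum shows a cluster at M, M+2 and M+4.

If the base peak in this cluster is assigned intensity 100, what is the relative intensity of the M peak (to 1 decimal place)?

99.9

Binomial terms of (0.66649 + 0.33351)^2: M 0.4442, M+2 0.4446, M+4 0.1112 → M+2 is the base peak.
P(M+2) = C(2,1) × 0.66649^1 × 0.33351^1 = 2 × 0.66649 × 0.33351 = 0.444562 (base)
P(M) = C(2,0) × 0.66649^2 × 0.33351^0 = 1 × 0.44420892 × 1.0000 = 0.444209
Relative intensity = 0.444209 / 0.444562 × 100 = 99.9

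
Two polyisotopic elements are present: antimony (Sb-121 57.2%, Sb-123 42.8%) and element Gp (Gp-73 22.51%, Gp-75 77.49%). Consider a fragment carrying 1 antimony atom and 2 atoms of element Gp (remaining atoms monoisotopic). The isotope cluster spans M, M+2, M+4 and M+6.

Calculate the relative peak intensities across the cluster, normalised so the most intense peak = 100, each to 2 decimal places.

Antimony pattern (n=1): 0.5720 : 0.4280
Element Gp pattern (n=2): 0.05067001 : 0.34885998 : 0.60047001
Convolve the two distributions (both contribute in 2-u steps):
  M: 0.5720×0.05067001 = 0.028983
  M+2: 0.5720×0.34885998 + 0.4280×0.05067001 = 0.221235
  M+4: 0.5720×0.60047001 + 0.4280×0.34885998 = 0.492781
  M+6: 0.4280×0.60047001 = 0.257001
Scale to base peak (0.492781) = 100: 5.88 : 44.90 : 100.00 : 52.15

5.88 : 44.90 : 100.00 : 52.15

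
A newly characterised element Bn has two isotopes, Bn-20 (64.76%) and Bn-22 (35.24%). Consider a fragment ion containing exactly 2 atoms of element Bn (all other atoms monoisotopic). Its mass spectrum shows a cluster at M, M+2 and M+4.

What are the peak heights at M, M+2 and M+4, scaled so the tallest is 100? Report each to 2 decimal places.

The 2 Bn atoms are independent, so intensities follow the terms of (0.6476 + 0.3524)^2.
P(M) = 0.6476^2 = 0.419386
P(M+2) = 2 × 0.6476^1 × 0.3524^1 = 0.456428
P(M+4) = 0.3524^2 = 0.124186
The M+2 peak is largest (0.456428); scaling to 100 gives 91.88 : 100.00 : 27.21.

91.88 : 100.00 : 27.21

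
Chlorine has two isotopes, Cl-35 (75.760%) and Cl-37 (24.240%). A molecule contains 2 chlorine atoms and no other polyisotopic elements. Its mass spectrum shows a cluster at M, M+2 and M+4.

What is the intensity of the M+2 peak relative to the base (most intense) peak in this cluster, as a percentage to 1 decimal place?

Term probabilities: M 0.5740, M+2 0.3673, M+4 0.0588. Base peak = M.
P(M) = C(2,0) × 0.75760^2 × 0.24240^0 = 1 × 0.57395776 × 1.0000 = 0.573958 (base)
P(M+2) = C(2,1) × 0.75760^1 × 0.24240^1 = 2 × 0.7576 × 0.2424 = 0.367284
Relative intensity = 0.367284 / 0.573958 × 100 = 64.0

64.0%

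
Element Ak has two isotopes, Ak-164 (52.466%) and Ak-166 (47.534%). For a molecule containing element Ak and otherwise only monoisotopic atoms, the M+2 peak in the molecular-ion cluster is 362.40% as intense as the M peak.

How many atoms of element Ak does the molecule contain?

4

With n Ak atoms, P(M+2)/P(M) = C(n,1)·p^(n−1)q / p^n = n·q/p = n · 0.47534/0.52466.
n = 3.6240 × 0.52466/0.47534 = 4.00 ≈ 4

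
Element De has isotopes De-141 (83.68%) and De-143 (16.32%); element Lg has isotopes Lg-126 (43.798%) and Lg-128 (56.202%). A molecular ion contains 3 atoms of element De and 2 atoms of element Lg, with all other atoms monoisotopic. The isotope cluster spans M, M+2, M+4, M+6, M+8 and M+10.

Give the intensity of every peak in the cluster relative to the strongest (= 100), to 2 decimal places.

30.65 : 96.60 : 100.00 : 38.74 : 6.34 : 0.37

Element De pattern (n=3): 0.58595601 : 0.34283468 : 0.0668626 : 0.00434671
Element Lg pattern (n=2): 0.19182648 : 0.49230704 : 0.31586648
Convolve the two distributions (both contribute in 2-u steps):
  M: 0.58595601×0.19182648 = 0.112402
  M+2: 0.58595601×0.49230704 + 0.34283468×0.19182648 = 0.354235
  M+4: 0.58595601×0.31586648 + 0.34283468×0.49230704 + 0.0668626×0.19182648 = 0.366690
  M+6: 0.34283468×0.31586648 + 0.0668626×0.49230704 + 0.00434671×0.19182648 = 0.142041
  M+8: 0.0668626×0.31586648 + 0.00434671×0.49230704 = 0.023260
  M+10: 0.00434671×0.31586648 = 0.001373
Scale to base peak (0.366690) = 100: 30.65 : 96.60 : 100.00 : 38.74 : 6.34 : 0.37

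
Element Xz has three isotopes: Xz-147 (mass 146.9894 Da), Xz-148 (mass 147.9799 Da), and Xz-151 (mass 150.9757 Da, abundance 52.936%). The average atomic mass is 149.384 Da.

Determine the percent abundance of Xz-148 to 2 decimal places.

28.71%

The remaining 47.064% is split between Xz-147 (fraction x) and Xz-148 (fraction 0.47064 − x).
Substituting: 146.9894x + 147.9799(0.47064 − x) = 69.463503448
(146.9894 − 147.9799)x = -0.181756688  ⇒  x = 0.18350, y = 0.28714
Xz-147: 18.35%, Xz-148: 28.71%.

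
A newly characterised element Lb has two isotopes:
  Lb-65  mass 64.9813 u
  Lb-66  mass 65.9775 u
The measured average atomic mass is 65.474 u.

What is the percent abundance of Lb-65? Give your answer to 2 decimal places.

50.54%

Let x be the fractional abundance of Lb-65; then Lb-66 has abundance 1 − x.
64.9813·x + 65.9775·(1 − x) = 65.474
(64.9813 − 65.9775)·x = 65.474 − 65.9775
x = -0.5035 / -0.9962 = 0.50542 → 50.54% Lb-65, 49.46% Lb-66.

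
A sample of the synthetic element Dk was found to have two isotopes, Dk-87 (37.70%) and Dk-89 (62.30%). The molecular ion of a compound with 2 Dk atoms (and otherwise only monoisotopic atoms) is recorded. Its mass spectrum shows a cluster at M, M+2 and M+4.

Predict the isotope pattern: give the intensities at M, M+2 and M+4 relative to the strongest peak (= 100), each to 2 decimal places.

The 2 Dk atoms are independent, so intensities follow the terms of (0.3770 + 0.6230)^2.
P(M) = 0.3770^2 = 0.142129
P(M+2) = 2 × 0.3770^1 × 0.6230^1 = 0.469742
P(M+4) = 0.6230^2 = 0.388129
The M+2 peak is largest (0.469742); scaling to 100 gives 30.26 : 100.00 : 82.63.

30.26 : 100.00 : 82.63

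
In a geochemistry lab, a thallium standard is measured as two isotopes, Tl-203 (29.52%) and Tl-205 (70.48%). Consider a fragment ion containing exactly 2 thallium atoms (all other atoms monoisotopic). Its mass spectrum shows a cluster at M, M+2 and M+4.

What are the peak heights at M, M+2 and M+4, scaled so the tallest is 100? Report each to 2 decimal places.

Each Tl atom is independently Tl-203 (p = 0.2952) or Tl-205 (q = 0.7048); the cluster is the binomial expansion (p + q)^2.
P(M) = 0.2952^2 = 0.087143
P(M+2) = 2 × 0.2952^1 × 0.7048^1 = 0.416114
P(M+4) = 0.7048^2 = 0.496743
The M+4 peak is largest (0.496743); scaling to 100 gives 17.54 : 83.77 : 100.00.

17.54 : 83.77 : 100.00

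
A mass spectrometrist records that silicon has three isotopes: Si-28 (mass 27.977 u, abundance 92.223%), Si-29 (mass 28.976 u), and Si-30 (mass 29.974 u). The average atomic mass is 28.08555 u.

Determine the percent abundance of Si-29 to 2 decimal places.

4.69%

Let x and y be the fractions of Si-29 and Si-30. Then x + y = 1 − 0.92223 = 0.07777 and 28.976x + 29.974y = 28.08555 − 0.92223×27.977 = 2.28432129.
Substituting: 28.976x + 29.974(0.07777 − x) = 2.28432129
(28.976 − 29.974)x = -0.04675669  ⇒  x = 0.04685, y = 0.03092
Si-29: 4.69%, Si-30: 3.09%.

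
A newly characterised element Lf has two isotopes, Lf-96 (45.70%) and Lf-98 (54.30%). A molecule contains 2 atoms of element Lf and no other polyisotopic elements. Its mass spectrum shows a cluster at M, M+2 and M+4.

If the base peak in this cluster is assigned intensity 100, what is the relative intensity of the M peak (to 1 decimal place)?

(0.4570 + 0.5430)^2 gives M 0.2088, M+2 0.4963, M+4 0.2948; the largest is M+2.
P(M+2) = C(2,1) × 0.4570^1 × 0.5430^1 = 2 × 0.4570 × 0.5430 = 0.496302 (base)
P(M) = C(2,0) × 0.4570^2 × 0.5430^0 = 1 × 0.208849 × 1.0000 = 0.208849
Relative intensity = 0.208849 / 0.496302 × 100 = 42.1

42.1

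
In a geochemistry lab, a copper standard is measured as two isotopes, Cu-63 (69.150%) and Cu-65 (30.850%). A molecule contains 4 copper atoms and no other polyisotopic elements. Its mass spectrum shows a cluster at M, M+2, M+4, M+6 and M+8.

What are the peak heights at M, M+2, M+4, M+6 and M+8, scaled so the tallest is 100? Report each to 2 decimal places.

The 4 Cu atoms are independent, so intensities follow the terms of (0.69150 + 0.30850)^4.
P(M) = 0.69150^4 = 0.228649
P(M+2) = 4 × 0.69150^3 × 0.30850^1 = 0.408030
P(M+4) = 6 × 0.69150^2 × 0.30850^2 = 0.273052
P(M+6) = 4 × 0.69150^1 × 0.30850^3 = 0.081212
P(M+8) = 0.30850^4 = 0.009058
The M+2 peak is largest (0.408030); scaling to 100 gives 56.04 : 100.00 : 66.92 : 19.90 : 2.22.

56.04 : 100.00 : 66.92 : 19.90 : 2.22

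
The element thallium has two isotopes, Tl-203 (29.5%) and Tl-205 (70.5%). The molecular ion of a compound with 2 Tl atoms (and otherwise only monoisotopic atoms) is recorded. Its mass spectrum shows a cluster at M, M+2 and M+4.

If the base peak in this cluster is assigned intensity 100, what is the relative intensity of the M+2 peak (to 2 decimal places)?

83.69

(0.295 + 0.705)^2 gives M 0.0870, M+2 0.4160, M+4 0.4970; the largest is M+4.
P(M+4) = C(2,2) × 0.295^0 × 0.705^2 = 1 × 1.0000 × 0.497025 = 0.497025 (base)
P(M+2) = C(2,1) × 0.295^1 × 0.705^1 = 2 × 0.2950 × 0.7050 = 0.415950
Relative intensity = 0.415950 / 0.497025 × 100 = 83.69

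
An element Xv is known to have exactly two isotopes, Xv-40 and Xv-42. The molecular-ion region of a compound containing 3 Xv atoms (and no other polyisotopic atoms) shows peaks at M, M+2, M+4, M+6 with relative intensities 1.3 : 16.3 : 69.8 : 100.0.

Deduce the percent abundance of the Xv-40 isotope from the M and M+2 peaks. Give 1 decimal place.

Let p = fractional abundance of Xv-40. I(M+2)/I(M) = [C(3,1)·p^2·(1−p)] / p^3 = 3·(1−p)/p = 16.3/1.3 = 12.5385
(1−p)/p = 12.5385/3 = 4.1795  ⇒  p = 1/(1 + 4.1795) = 0.1931
Xv-40: 19.3%, Xv-42: 80.7%.

19.3%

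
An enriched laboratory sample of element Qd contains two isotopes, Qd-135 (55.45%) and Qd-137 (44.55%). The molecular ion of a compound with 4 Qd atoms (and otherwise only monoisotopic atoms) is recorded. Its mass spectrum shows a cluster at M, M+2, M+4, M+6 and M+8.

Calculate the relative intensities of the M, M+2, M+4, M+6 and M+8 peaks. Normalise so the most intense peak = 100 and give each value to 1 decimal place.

25.8 : 83.0 : 100.0 : 53.6 : 10.8

Expanding (0.5545 + 0.4455)^4:
P(M) = 0.5545^4 = 0.094538
P(M+2) = 4 × 0.5545^3 × 0.4455^1 = 0.303817
P(M+4) = 6 × 0.5545^2 × 0.4455^2 = 0.366142
P(M+6) = 4 × 0.5545^1 × 0.4455^3 = 0.196112
P(M+8) = 0.4455^4 = 0.039390
The M+4 peak is largest (0.366142); scaling to 100 gives 25.8 : 83.0 : 100.0 : 53.6 : 10.8.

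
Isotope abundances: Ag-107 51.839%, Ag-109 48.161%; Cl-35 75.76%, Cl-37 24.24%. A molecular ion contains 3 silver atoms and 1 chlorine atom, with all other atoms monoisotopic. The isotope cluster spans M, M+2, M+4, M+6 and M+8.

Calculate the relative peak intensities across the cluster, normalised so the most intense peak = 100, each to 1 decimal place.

28.7 : 89.3 : 100.0 : 46.8 : 7.4

Silver pattern (n=3): 0.13930601 : 0.38826655 : 0.36071887 : 0.11170857
Chlorine pattern (n=1): 0.7576 : 0.2424
Convolve the two distributions (both contribute in 2-u steps):
  M: 0.13930601×0.7576 = 0.105538
  M+2: 0.13930601×0.2424 + 0.38826655×0.7576 = 0.327919
  M+4: 0.38826655×0.2424 + 0.36071887×0.7576 = 0.367396
  M+6: 0.36071887×0.2424 + 0.11170857×0.7576 = 0.172069
  M+8: 0.11170857×0.2424 = 0.027078
Scale to base peak (0.367396) = 100: 28.7 : 89.3 : 100.0 : 46.8 : 7.4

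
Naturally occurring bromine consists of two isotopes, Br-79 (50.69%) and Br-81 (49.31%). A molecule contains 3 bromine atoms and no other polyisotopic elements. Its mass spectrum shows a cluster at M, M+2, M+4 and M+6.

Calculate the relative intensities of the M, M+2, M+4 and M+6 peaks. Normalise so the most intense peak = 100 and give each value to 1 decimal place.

The 3 Br atoms are independent, so intensities follow the terms of (0.5069 + 0.4931)^3.
P(M) = 0.5069^3 = 0.130247
P(M+2) = 3 × 0.5069^2 × 0.4931^1 = 0.380103
P(M+4) = 3 × 0.5069^1 × 0.4931^2 = 0.369755
P(M+6) = 0.4931^3 = 0.119896
The M+2 peak is largest (0.380103); scaling to 100 gives 34.3 : 100.0 : 97.3 : 31.5.

34.3 : 100.0 : 97.3 : 31.5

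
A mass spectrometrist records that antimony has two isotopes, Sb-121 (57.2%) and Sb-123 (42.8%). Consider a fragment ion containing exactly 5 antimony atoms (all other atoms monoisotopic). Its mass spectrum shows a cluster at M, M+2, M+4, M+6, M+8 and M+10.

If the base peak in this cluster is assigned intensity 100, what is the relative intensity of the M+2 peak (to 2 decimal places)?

66.82

Binomial terms of (0.572 + 0.428)^5: M 0.0612, M+2 0.2291, M+4 0.3428, M+6 0.2565, M+8 0.0960, M+10 0.0144 → M+4 is the base peak.
P(M+4) = C(5,2) × 0.572^3 × 0.428^2 = 10 × 0.18714925 × 0.183184 = 0.342827 (base)
P(M+2) = C(5,1) × 0.572^4 × 0.428^1 = 5 × 0.10704937 × 0.4280 = 0.229086
Relative intensity = 0.229086 / 0.342827 × 100 = 66.82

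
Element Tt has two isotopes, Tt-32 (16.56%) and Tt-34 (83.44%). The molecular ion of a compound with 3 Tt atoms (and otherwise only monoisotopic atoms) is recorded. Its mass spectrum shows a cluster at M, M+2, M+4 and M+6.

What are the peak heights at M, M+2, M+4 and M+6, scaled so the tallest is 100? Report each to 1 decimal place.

The 3 Tt atoms are independent, so intensities follow the terms of (0.1656 + 0.8344)^3.
P(M) = 0.1656^3 = 0.004541
P(M+2) = 3 × 0.1656^2 × 0.8344^1 = 0.068646
P(M+4) = 3 × 0.1656^1 × 0.8344^2 = 0.345884
P(M+6) = 0.8344^3 = 0.580929
The M+6 peak is largest (0.580929); scaling to 100 gives 0.8 : 11.8 : 59.5 : 100.0.

0.8 : 11.8 : 59.5 : 100.0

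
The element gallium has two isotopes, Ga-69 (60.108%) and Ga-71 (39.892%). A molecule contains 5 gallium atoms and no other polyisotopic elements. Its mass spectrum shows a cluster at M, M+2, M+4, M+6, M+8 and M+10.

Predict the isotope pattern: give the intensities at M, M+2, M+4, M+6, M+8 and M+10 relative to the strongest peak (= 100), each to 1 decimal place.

Expanding (0.60108 + 0.39892)^5:
P(M) = 0.60108^5 = 0.078462
P(M+2) = 5 × 0.60108^4 × 0.39892^1 = 0.260366
P(M+4) = 10 × 0.60108^3 × 0.39892^2 = 0.345596
P(M+6) = 10 × 0.60108^2 × 0.39892^3 = 0.229362
P(M+8) = 5 × 0.60108^1 × 0.39892^4 = 0.076111
P(M+10) = 0.39892^5 = 0.010103
The M+4 peak is largest (0.345596); scaling to 100 gives 22.7 : 75.3 : 100.0 : 66.4 : 22.0 : 2.9.

22.7 : 75.3 : 100.0 : 66.4 : 22.0 : 2.9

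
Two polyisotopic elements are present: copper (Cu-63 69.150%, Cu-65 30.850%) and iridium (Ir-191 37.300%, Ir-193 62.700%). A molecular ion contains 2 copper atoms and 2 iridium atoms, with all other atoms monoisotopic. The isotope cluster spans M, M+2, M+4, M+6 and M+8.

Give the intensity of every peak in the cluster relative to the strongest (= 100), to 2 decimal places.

16.60 : 70.62 : 100.00 : 52.96 : 9.34

Copper pattern (n=2): 0.47817225 : 0.4266555 : 0.09517225
Iridium pattern (n=2): 0.139129 : 0.467742 : 0.393129
Convolve the two distributions (both contribute in 2-u steps):
  M: 0.47817225×0.139129 = 0.066528
  M+2: 0.47817225×0.467742 + 0.4266555×0.139129 = 0.283021
  M+4: 0.47817225×0.393129 + 0.4266555×0.467742 + 0.09517225×0.139129 = 0.400789
  M+6: 0.4266555×0.393129 + 0.09517225×0.467742 = 0.212247
  M+8: 0.09517225×0.393129 = 0.037415
Scale to base peak (0.400789) = 100: 16.60 : 70.62 : 100.00 : 52.96 : 9.34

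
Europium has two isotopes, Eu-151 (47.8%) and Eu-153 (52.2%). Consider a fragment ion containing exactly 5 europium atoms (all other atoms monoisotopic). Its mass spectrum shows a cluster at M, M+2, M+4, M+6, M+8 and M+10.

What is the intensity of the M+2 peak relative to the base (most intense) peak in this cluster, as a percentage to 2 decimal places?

Term probabilities: M 0.0250, M+2 0.1363, M+4 0.2976, M+6 0.3250, M+8 0.1775, M+10 0.0388. Base peak = M+6.
P(M+6) = C(5,3) × 0.478^2 × 0.522^3 = 10 × 0.228484 × 0.14223665 = 0.324988 (base)
P(M+2) = C(5,1) × 0.478^4 × 0.522^1 = 5 × 0.05220494 × 0.5220 = 0.136255
Relative intensity = 0.136255 / 0.324988 × 100 = 41.93

41.93%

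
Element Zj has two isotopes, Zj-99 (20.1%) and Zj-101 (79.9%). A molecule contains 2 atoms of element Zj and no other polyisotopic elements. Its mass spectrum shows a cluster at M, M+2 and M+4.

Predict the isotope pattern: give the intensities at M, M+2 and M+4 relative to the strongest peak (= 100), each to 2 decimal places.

The 2 Zj atoms are independent, so intensities follow the terms of (0.201 + 0.799)^2.
P(M) = 0.201^2 = 0.040401
P(M+2) = 2 × 0.201^1 × 0.799^1 = 0.321198
P(M+4) = 0.799^2 = 0.638401
The M+4 peak is largest (0.638401); scaling to 100 gives 6.33 : 50.31 : 100.00.

6.33 : 50.31 : 100.00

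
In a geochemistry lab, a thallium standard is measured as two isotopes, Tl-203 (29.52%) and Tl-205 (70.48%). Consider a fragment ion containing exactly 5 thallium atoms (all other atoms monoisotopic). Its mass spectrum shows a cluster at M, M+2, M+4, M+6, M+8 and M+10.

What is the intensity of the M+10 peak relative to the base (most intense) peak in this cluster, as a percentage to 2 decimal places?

Term probabilities: M 0.0022, M+2 0.0268, M+4 0.1278, M+6 0.3051, M+8 0.3642, M+10 0.1739. Base peak = M+8.
P(M+8) = C(5,4) × 0.2952^1 × 0.7048^4 = 5 × 0.2952 × 0.24675365 = 0.364208 (base)
P(M+10) = C(5,5) × 0.2952^0 × 0.7048^5 = 1 × 1.0000 × 0.17391197 = 0.173912
Relative intensity = 0.173912 / 0.364208 × 100 = 47.75

47.75%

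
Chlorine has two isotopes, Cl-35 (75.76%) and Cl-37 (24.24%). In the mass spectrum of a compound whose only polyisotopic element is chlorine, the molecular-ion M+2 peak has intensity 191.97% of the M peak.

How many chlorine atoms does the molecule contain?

6

With n Cl atoms, P(M+2)/P(M) = C(n,1)·p^(n−1)q / p^n = n·q/p = n · 0.2424/0.7576.
n = 1.9197 × 0.7576/0.2424 = 6.00 ≈ 6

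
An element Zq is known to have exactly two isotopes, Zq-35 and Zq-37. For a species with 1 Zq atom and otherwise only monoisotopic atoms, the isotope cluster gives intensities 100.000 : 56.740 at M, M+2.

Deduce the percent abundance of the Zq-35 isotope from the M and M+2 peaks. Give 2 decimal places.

63.80%

Let p = fractional abundance of Zq-35. I(M+2)/I(M) = [C(1,1)·p^0·(1−p)] / p^1 = 1·(1−p)/p = 56.740/100.000 = 0.5674
(1−p)/p = 0.5674/1 = 0.5674  ⇒  p = 1/(1 + 0.5674) = 0.6380
Zq-35: 63.80%, Zq-37: 36.20%.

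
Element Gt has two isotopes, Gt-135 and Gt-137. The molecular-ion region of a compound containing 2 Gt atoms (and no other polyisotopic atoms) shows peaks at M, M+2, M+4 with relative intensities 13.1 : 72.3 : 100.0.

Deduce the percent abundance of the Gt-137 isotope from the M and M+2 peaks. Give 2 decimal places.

73.40%

If p is the fraction of Gt that is Gt-135, then I(M+2)/I(M) = [C(2,1)·p^1·(1−p)] / p^2 = 2·(1−p)/p = 72.3/13.1 = 5.5191
(1−p)/p = 5.5191/2 = 2.7595  ⇒  p = 1/(1 + 2.7595) = 0.2660
Gt-135: 26.60%, Gt-137: 73.40%.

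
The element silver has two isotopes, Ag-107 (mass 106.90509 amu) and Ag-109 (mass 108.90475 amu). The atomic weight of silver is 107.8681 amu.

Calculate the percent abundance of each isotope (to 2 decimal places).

Writing the weighted mean with unknown fraction x of Ag-107:
106.90509·x + 108.90475·(1 − x) = 107.8681
(106.90509 − 108.90475)·x = 107.8681 − 108.90475
x = -1.03665 / -1.99966 = 0.51841 → 51.84% Ag-107, 48.16% Ag-109.

Ag-107: 51.84%, Ag-109: 48.16%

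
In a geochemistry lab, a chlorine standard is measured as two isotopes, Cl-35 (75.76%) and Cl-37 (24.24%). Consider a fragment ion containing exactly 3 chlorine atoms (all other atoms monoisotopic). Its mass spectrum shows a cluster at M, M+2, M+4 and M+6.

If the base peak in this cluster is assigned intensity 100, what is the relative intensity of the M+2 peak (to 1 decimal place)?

(0.7576 + 0.2424)^3 gives M 0.4348, M+2 0.4174, M+4 0.1335, M+6 0.0142; the largest is M.
P(M) = C(3,0) × 0.7576^3 × 0.2424^0 = 1 × 0.4348304 × 1.0000 = 0.434830 (base)
P(M+2) = C(3,1) × 0.7576^2 × 0.2424^1 = 3 × 0.57395776 × 0.2424 = 0.417382
Relative intensity = 0.417382 / 0.434830 × 100 = 96.0

96.0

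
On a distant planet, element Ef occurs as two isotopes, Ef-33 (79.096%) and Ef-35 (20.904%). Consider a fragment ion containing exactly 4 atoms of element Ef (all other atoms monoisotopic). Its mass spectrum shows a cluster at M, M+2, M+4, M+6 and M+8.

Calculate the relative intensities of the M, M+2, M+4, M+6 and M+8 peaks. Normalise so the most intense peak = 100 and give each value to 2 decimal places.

Expanding (0.79096 + 0.20904)^4:
P(M) = 0.79096^4 = 0.391398
P(M+2) = 4 × 0.79096^3 × 0.20904^1 = 0.413764
P(M+4) = 6 × 0.79096^2 × 0.20904^2 = 0.164028
P(M+6) = 4 × 0.79096^1 × 0.20904^3 = 0.028900
P(M+8) = 0.20904^4 = 0.001909
The M+2 peak is largest (0.413764); scaling to 100 gives 94.59 : 100.00 : 39.64 : 6.98 : 0.46.

94.59 : 100.00 : 39.64 : 6.98 : 0.46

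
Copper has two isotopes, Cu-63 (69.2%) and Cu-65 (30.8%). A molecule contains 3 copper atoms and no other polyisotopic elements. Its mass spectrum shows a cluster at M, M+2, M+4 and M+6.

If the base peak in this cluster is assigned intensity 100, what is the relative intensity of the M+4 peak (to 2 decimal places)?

Binomial terms of (0.692 + 0.308)^3: M 0.3314, M+2 0.4425, M+4 0.1969, M+6 0.0292 → M+2 is the base peak.
P(M+2) = C(3,1) × 0.692^2 × 0.308^1 = 3 × 0.478864 × 0.3080 = 0.442470 (base)
P(M+4) = C(3,2) × 0.692^1 × 0.308^2 = 3 × 0.6920 × 0.094864 = 0.196938
Relative intensity = 0.196938 / 0.442470 × 100 = 44.51

44.51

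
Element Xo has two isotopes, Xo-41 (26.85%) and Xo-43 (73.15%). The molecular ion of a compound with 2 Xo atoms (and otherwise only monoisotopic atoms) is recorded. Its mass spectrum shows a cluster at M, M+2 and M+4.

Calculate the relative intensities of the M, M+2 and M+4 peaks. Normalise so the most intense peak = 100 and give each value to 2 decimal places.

13.47 : 73.41 : 100.00

Each Xo atom is independently Xo-41 (p = 0.2685) or Xo-43 (q = 0.7315); the cluster is the binomial expansion (p + q)^2.
P(M) = 0.2685^2 = 0.072092
P(M+2) = 2 × 0.2685^1 × 0.7315^1 = 0.392816
P(M+4) = 0.7315^2 = 0.535092
The M+4 peak is largest (0.535092); scaling to 100 gives 13.47 : 73.41 : 100.00.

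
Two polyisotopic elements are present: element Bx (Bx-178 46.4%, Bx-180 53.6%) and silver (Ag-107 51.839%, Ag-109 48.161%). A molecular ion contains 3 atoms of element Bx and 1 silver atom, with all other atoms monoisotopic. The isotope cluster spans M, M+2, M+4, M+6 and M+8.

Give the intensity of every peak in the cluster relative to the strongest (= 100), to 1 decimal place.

Element Bx pattern (n=3): 0.09989734 : 0.34619597 : 0.39991603 : 0.15399066
Silver pattern (n=1): 0.51839 : 0.48161
Convolve the two distributions (both contribute in 2-u steps):
  M: 0.09989734×0.51839 = 0.051786
  M+2: 0.09989734×0.48161 + 0.34619597×0.51839 = 0.227576
  M+4: 0.34619597×0.48161 + 0.39991603×0.51839 = 0.374044
  M+6: 0.39991603×0.48161 + 0.15399066×0.51839 = 0.272431
  M+8: 0.15399066×0.48161 = 0.074163
Scale to base peak (0.374044) = 100: 13.8 : 60.8 : 100.0 : 72.8 : 19.8

13.8 : 60.8 : 100.0 : 72.8 : 19.8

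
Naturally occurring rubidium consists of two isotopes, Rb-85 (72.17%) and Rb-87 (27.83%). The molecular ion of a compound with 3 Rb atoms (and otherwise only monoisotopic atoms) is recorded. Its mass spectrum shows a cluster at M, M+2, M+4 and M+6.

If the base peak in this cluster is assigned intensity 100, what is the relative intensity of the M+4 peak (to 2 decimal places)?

Binomial terms of (0.7217 + 0.2783)^3: M 0.3759, M+2 0.4349, M+4 0.1677, M+6 0.0216 → M+2 is the base peak.
P(M+2) = C(3,1) × 0.7217^2 × 0.2783^1 = 3 × 0.52085089 × 0.2783 = 0.434858 (base)
P(M+4) = C(3,2) × 0.7217^1 × 0.2783^2 = 3 × 0.7217 × 0.07745089 = 0.167689
Relative intensity = 0.167689 / 0.434858 × 100 = 38.56

38.56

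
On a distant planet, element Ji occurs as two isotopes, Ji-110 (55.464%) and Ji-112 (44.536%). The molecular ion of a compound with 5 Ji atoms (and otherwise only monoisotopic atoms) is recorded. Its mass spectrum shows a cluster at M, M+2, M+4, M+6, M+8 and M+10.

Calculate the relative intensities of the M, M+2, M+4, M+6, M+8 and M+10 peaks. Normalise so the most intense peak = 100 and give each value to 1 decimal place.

Each Ji atom is independently Ji-110 (p = 0.55464) or Ji-112 (q = 0.44536); the cluster is the binomial expansion (p + q)^5.
P(M) = 0.55464^5 = 0.052488
P(M+2) = 5 × 0.55464^4 × 0.44536^1 = 0.210730
P(M+4) = 10 × 0.55464^3 × 0.44536^2 = 0.338420
P(M+6) = 10 × 0.55464^2 × 0.44536^3 = 0.271742
P(M+8) = 5 × 0.55464^1 × 0.44536^4 = 0.109100
P(M+10) = 0.44536^5 = 0.017521
The M+4 peak is largest (0.338420); scaling to 100 gives 15.5 : 62.3 : 100.0 : 80.3 : 32.2 : 5.2.

15.5 : 62.3 : 100.0 : 80.3 : 32.2 : 5.2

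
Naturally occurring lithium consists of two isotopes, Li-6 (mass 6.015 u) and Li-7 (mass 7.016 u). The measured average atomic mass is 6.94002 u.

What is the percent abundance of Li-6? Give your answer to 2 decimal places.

7.59%

Let x be the fractional abundance of Li-6; then Li-7 has abundance 1 − x.
6.015·x + 7.016·(1 − x) = 6.94002
(6.015 − 7.016)·x = 6.94002 − 7.016
x = -0.07598 / -1.001 = 0.07590 → 7.59% Li-6, 92.41% Li-7.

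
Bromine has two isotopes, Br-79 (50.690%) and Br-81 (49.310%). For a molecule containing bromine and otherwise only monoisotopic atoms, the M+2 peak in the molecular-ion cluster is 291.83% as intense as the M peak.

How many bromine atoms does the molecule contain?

For n independent Br atoms, I(M+2)/I(M) = n · (abundance Br-81) / (abundance Br-79) = n · 0.49310/0.50690.
n = 2.9183 × 0.50690/0.49310 = 3.00 ≈ 3

3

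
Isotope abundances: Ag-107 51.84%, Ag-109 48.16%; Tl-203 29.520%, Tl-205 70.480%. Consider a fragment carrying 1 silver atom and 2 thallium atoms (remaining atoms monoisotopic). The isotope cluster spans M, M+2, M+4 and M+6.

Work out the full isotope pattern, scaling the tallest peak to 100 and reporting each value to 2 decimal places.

9.87 : 56.27 : 100.00 : 52.24

Silver pattern (n=1): 0.5184 : 0.4816
Thallium pattern (n=2): 0.08714304 : 0.41611392 : 0.49674304
Convolve the two distributions (both contribute in 2-u steps):
  M: 0.5184×0.08714304 = 0.045175
  M+2: 0.5184×0.41611392 + 0.4816×0.08714304 = 0.257682
  M+4: 0.5184×0.49674304 + 0.4816×0.41611392 = 0.457912
  M+6: 0.4816×0.49674304 = 0.239231
Scale to base peak (0.457912) = 100: 9.87 : 56.27 : 100.00 : 52.24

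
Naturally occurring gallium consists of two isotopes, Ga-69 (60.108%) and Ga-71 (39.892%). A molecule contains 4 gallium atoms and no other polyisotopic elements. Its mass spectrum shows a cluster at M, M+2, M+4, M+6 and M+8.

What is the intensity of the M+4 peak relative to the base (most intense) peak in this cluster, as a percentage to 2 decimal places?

Term probabilities: M 0.1305, M+2 0.3465, M+4 0.3450, M+6 0.1526, M+8 0.0253. Base peak = M+2.
P(M+2) = C(4,1) × 0.60108^3 × 0.39892^1 = 4 × 0.2171685 × 0.39892 = 0.346531 (base)
P(M+4) = C(4,2) × 0.60108^2 × 0.39892^2 = 6 × 0.36129717 × 0.15913717 = 0.344975
Relative intensity = 0.344975 / 0.346531 × 100 = 99.55

99.55%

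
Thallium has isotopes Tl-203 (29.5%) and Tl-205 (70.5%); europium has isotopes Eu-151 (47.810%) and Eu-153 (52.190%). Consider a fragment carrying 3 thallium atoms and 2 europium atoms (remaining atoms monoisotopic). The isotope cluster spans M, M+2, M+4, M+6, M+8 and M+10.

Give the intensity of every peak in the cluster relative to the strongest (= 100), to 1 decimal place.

Thallium pattern (n=3): 0.02567237 : 0.18405787 : 0.43986713 : 0.35040263
Europium pattern (n=2): 0.22857961 : 0.49904078 : 0.27237961
Convolve the two distributions (both contribute in 2-u steps):
  M: 0.02567237×0.22857961 = 0.005868
  M+2: 0.02567237×0.49904078 + 0.18405787×0.22857961 = 0.054883
  M+4: 0.02567237×0.27237961 + 0.18405787×0.49904078 + 0.43986713×0.22857961 = 0.199390
  M+6: 0.18405787×0.27237961 + 0.43986713×0.49904078 + 0.35040263×0.22857961 = 0.349740
  M+8: 0.43986713×0.27237961 + 0.35040263×0.49904078 = 0.294676
  M+10: 0.35040263×0.27237961 = 0.095443
Scale to base peak (0.349740) = 100: 1.7 : 15.7 : 57.0 : 100.0 : 84.3 : 27.3

1.7 : 15.7 : 57.0 : 100.0 : 84.3 : 27.3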